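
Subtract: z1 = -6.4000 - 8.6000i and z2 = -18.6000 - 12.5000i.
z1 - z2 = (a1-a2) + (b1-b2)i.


Real: -6.4 + 18.6 = 12.2
Imag: -8.6 + 12.5 = 3.9

12.2000 + 3.9000i


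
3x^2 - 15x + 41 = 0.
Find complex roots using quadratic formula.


disc = (-15)^2 - 4*3*41 = 225 - 492 = -267
sqrt(|disc|) = sqrt(267) = 16.3401
Real part = 15/(2*3) = 2.5000
Imag part = 16.3401/(2*3) = 2.7234

2.5000 ± 2.7234i


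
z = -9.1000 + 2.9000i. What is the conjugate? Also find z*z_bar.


z_bar = -9.1000 - 2.9000i
z*z_bar = (-9.1)^2 + 2.9^2 = 82.81 + 8.41 = 91.22

z_bar = -9.1000 - 2.9000i, z*z_bar = 91.22


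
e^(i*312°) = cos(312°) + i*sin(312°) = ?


cos(312°) = 0.6691
sin(312°) = -0.7431

e^(i*312°) = 0.6691 - 0.7431i


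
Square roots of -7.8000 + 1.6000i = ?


|z| = sqrt(60.84+2.56) = 7.9624
sqrt((|z|+a)/2) = sqrt((7.9624+(-7.8))/2) = sqrt(0.0812) = 0.2850
sqrt((|z|-a)/2) = sqrt((7.9624-(-7.8))/2) = sqrt(7.8812) = 2.8073

±(0.2850 + 2.8073i) i.e. 0.2850 + 2.8073i and -0.2850 - 2.8073i


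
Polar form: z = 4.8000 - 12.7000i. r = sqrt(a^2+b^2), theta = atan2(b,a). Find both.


r = sqrt(23.04+161.29) = sqrt(184.33) = 13.5768
theta = atan2(-12.7, 4.8) = -69.2958 degrees

r = 13.5768, theta = -69.2958 degrees


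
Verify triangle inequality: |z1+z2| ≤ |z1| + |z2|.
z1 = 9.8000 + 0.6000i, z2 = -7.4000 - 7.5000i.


|z1| = sqrt(9.8^2 + 0.6^2) = sqrt(96.4) = 9.8184
|z2| = sqrt((-7.4)^2 + (-7.5)^2) = sqrt(111.01) = 10.5361
z1+z2 = 2.4000 - 6.9000i
|z1+z2| = sqrt(53.37) = 7.3055
|z1|+|z2| = 9.8184 + 10.5361 = 20.3545

|z1+z2| = 7.3055 ≤ |z1|+|z2| = 20.3545 (verified)


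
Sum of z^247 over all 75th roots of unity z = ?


The roots are w_k = w^k with w = e^(2*pi*i/75), and (w^k)^247 = (w^247)^k.
So S = 1 + u + u^2 + ... + u^(74) with u = w^247.
247 = 3*75 + 22, so 247 is not a multiple of 75: u = (w^75)^3 * w^22 = w^22 ≠ 1 (w is a primitive 75th root), while u^75 = (w^75)^247 = 1.
Geometric series: S = (1 - u^75)/(1 - u) = (1 - 1)/(1 - u) = 0

S = 0


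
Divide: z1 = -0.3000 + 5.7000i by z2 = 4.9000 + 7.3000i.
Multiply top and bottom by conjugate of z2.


Conjugate of z2 = 4.9000 - 7.3000i
Numerator: (-0.3000 + 5.7000i)(4.9000 - 7.3000i) = 40.1400 + 30.1200i
Denominator: 4.9^2 + 7.3^2 = 77.3
Result = (40.1400 + 30.1200i)/77.3

0.5193 + 0.3897i


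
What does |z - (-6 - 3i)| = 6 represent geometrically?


|z - z0| = r is a circle with center z0 and radius r.
Center = (-6, -3), radius = 6

Circle with center (-6, -3) and radius 6


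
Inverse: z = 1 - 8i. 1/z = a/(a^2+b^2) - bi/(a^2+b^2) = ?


|z|^2 = 1+64 = 65
1/z = (1 + 8i)/65

1/z = 0.0154 + 0.1231i


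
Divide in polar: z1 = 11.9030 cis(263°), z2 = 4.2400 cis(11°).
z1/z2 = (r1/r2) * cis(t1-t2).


r = 11.9030 / 4.2400 = 2.8073
theta = 263° - 11° = 252° = 252° (mod 360)

2.8073 cis(252°)


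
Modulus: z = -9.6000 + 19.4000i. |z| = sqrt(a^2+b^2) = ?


|z| = sqrt((-9.6)^2 + 19.4^2) = sqrt(92.16 + 376.36) = sqrt(468.52) = 21.6453

|z| = 21.6453


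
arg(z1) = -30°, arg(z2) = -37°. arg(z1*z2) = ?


arg(z1*z2) = -30° - 37° = -67°
Normalized to (-180°, 180°]: -67°

-67°


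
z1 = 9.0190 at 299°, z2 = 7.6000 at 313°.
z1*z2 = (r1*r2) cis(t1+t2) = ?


r = 9.0190 * 7.6000 = 68.5444
theta = 299° + 313° = 612° = 252° (mod 360)

68.5444 cis(252°)


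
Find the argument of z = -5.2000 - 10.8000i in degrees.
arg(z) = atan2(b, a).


Re = -5.2, Im = -10.8
arg = atan2(-10.8, -5.2) = -115.7100 degrees

arg(z) = -115.7100 degrees


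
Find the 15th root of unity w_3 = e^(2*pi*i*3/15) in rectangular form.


Angle = 360*3/15 = 72°
a = cos(72°) = 0.3090
b = sin(72°) = 0.9511

0.3090 + 0.9511i


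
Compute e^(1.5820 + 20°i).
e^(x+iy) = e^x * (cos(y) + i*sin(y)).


e^1.5820 = 4.8647
cos(20°) = 0.93969
sin(20°) = 0.34202
Real = 4.8647*0.93969 = 4.5713
Imag = 4.8647*0.34202 = 1.6638

4.5713 + 1.6638i


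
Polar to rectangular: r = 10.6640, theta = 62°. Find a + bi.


a = 10.6640*cos(62°) = 10.6640*0.46947 = 5.0064
b = 10.6640*sin(62°) = 10.6640*0.88295 = 9.4158

5.0064 + 9.4158i


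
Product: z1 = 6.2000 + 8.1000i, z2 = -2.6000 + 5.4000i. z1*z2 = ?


Real = 6.2*(-2.6) - 8.1*5.4 = -16.12 - 43.74 = -59.86
Imag = 6.2*5.4 - (2.6)*8.1 = 33.48 - (21.06) = 12.42

-59.8600 + 12.4200i


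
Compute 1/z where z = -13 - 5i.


|z|^2 = 169+25 = 194
1/z = (-13 + 5i)/194

1/z = -0.0670 + 0.0258i


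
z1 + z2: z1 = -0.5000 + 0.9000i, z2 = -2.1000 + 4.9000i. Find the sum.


Real: -0.5 - 2.1 = -2.6
Imag: 0.9 + 4.9 = 5.8

-2.6000 + 5.8000i


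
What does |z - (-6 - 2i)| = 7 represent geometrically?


|z - z0| = r is a circle with center z0 and radius r.
Center = (-6, -2), radius = 7

Circle with center (-6, -2) and radius 7


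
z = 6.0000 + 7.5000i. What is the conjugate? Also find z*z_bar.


z_bar = 6.0000 - 7.5000i
z*z_bar = 6^2 + 7.5^2 = 36 + 56.25 = 92.25

z_bar = 6.0000 - 7.5000i, z*z_bar = 92.25


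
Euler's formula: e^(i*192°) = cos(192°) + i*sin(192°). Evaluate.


cos(192°) = -0.9781
sin(192°) = -0.2079

e^(i*192°) = -0.9781 - 0.2079i


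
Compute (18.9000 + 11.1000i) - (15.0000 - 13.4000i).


Real: 18.9 - 15 = 3.9
Imag: 11.1 + 13.4 = 24.5

3.9000 + 24.5000i


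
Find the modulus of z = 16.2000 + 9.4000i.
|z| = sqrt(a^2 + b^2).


|z| = sqrt(16.2^2 + 9.4^2) = sqrt(262.44 + 88.36) = sqrt(350.8) = 18.7297

|z| = 18.7297


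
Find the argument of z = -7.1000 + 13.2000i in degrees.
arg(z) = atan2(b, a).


Re = -7.1, Im = 13.2
arg = atan2(13.2, -7.1) = 118.2749 degrees

arg(z) = 118.2749 degrees


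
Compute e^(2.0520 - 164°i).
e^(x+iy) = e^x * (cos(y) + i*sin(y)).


e^2.0520 = 7.78345
cos(-164°) = -0.96126
sin(-164°) = -0.27564
Real = 7.78345*(-0.96126) = -7.4819
Imag = 7.78345*(-0.27564) = -2.1454

-7.4819 - 2.1454i


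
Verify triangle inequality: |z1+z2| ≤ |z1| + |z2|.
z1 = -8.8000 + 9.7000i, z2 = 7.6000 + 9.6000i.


|z1| = sqrt((-8.8)^2 + 9.7^2) = sqrt(171.53) = 13.0969
|z2| = sqrt(7.6^2 + 9.6^2) = sqrt(149.92) = 12.2442
z1+z2 = -1.2000 + 19.3000i
|z1+z2| = sqrt(373.93) = 19.3373
|z1|+|z2| = 13.0969 + 12.2442 = 25.3411

|z1+z2| = 19.3373 ≤ |z1|+|z2| = 25.3411 (verified)


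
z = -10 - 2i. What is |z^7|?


|z| = sqrt(100+4) = sqrt(104) = 10.1980
|z^7| = |z|^7 = (sqrt(104))^7 = 104^3 * sqrt(104) = 1124864*sqrt(104)

|z^7| = 1124864*sqrt(104) ≈ 11471406.9723


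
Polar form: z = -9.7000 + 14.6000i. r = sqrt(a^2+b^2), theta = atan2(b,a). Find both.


r = sqrt(94.09+213.16) = sqrt(307.25) = 17.5285
theta = atan2(14.6, -9.7) = 123.5994 degrees

r = 17.5285, theta = 123.5994 degrees


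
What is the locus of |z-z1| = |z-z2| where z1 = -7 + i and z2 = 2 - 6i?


Equal distances means the locus is the perpendicular bisector of z1 and z2.
Midpoint = ((-7+2)/2, (1+(-6))/2) = (-2.5000, -2.5000)

Perpendicular bisector through (-2.5000, -2.5000)


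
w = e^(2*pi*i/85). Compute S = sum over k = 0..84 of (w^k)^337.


The roots are w_k = w^k with w = e^(2*pi*i/85), and (w^k)^337 = (w^337)^k.
So S = 1 + u + u^2 + ... + u^(84) with u = w^337.
337 = 3*85 + 82, so 337 is not a multiple of 85: u = (w^85)^3 * w^82 = w^82 ≠ 1 (w is a primitive 85th root), while u^85 = (w^85)^337 = 1.
Geometric series: S = (1 - u^85)/(1 - u) = (1 - 1)/(1 - u) = 0

S = 0


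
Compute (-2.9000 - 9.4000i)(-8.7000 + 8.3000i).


Real = -2.9*(-8.7) - (-9.4)*8.3 = 25.23 - (-78.02) = 103.25
Imag = -2.9*8.3 - (8.7)*(-9.4) = -24.07 + 81.78 = 57.71

103.2500 + 57.7100i


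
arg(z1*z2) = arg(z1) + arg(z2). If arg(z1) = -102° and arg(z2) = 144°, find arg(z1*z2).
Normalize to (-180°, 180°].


arg(z1*z2) = -102° + 144° = 42°
Normalized to (-180°, 180°]: 42°

42°


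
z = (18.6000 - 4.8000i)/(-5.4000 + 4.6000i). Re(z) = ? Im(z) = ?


Multiply by conjugate: (18.6000 - 4.8000i)(-5.4000 - 4.6000i) / ((-5.4)^2 + 4.6^2)
Numerator real = 18.6*(-5.4) - (4.8)*4.6 = -122.52
Numerator imag = -4.8*(-5.4) - 18.6*4.6 = -59.64
Denominator = 50.32
Re(z) = -122.52/50.32 = -2.4348
Im(z) = -59.64/50.32 = -1.1852

Re(z) = -2.4348, Im(z) = -1.1852


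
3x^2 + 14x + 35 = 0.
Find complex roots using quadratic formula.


disc = 14^2 - 4*3*35 = 196 - 420 = -224
sqrt(|disc|) = sqrt(224) = 14.9666
Real part = -14/(2*3) = -2.3333
Imag part = 14.9666/(2*3) = 2.4944

-2.3333 ± 2.4944i


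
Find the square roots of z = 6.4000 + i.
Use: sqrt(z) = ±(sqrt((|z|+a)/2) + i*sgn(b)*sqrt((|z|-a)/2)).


|z| = sqrt(40.96+1) = 6.4777
sqrt((|z|+a)/2) = sqrt((6.4777+6.4)/2) = sqrt(6.4388) = 2.5375
sqrt((|z|-a)/2) = sqrt((6.4777-6.4)/2) = sqrt(0.0388) = 0.1970

±(2.5375 + 0.1970i) i.e. 2.5375 + 0.1970i and -2.5375 - 0.1970i


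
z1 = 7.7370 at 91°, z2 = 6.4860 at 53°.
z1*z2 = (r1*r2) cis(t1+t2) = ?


r = 7.7370 * 6.4860 = 50.1822
theta = 91° + 53° = 144° = 144° (mod 360)

50.1822 cis(144°)


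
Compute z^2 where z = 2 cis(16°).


r^2 = 2^2 = 4
n*theta = 2*16° = 32° = 32° (mod 360)
a = 4*cos(32°) = 3.3922
b = 4*sin(32°) = 2.1197

4 cis(32°) = 3.3922 + 2.1197i


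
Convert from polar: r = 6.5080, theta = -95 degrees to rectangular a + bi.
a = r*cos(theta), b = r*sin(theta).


a = 6.5080*cos(-95°) = 6.5080*(-0.08716) = -0.5672
b = 6.5080*sin(-95°) = 6.5080*(-0.99619) = -6.4832

-0.5672 - 6.4832i


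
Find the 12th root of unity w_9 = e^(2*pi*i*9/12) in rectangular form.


Angle = 360*9/12 = 270°
a = cos(270°) = 0
b = sin(270°) = -1.0000

0 - 1.0000i


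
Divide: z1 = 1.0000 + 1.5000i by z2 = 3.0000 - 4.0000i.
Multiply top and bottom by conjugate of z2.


Conjugate of z2 = 3.0000 + 4.0000i
Numerator: (1.0000 + 1.5000i)(3.0000 + 4.0000i) = -3.0000 + 8.5000i
Denominator: 3^2 + (-4)^2 = 25
Result = (-3.0000 + 8.5000i)/25

-0.1200 + 0.3400i


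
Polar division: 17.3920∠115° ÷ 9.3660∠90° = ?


r = 17.3920 / 9.3660 = 1.8569
theta = 115° - 90° = 25° = 25° (mod 360)

1.8569 cis(25°)


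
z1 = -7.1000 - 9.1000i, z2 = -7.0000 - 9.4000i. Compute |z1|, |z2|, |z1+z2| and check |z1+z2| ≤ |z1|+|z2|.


|z1| = sqrt((-7.1)^2 + (-9.1)^2) = sqrt(133.22) = 11.5421
|z2| = sqrt((-7)^2 + (-9.4)^2) = sqrt(137.36) = 11.7201
z1+z2 = -14.1000 - 18.5000i
|z1+z2| = sqrt(541.06) = 23.2607
|z1|+|z2| = 11.5421 + 11.7201 = 23.2622

|z1+z2| = 23.2607 ≤ |z1|+|z2| = 23.2622 (verified)


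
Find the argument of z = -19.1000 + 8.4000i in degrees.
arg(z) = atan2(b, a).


Re = -19.1, Im = 8.4
arg = atan2(8.4, -19.1) = 156.2606 degrees

arg(z) = 156.2606 degrees


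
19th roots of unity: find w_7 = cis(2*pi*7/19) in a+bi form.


Angle = 360*7/19 = 132.6316°
a = cos(132.6316°) = -0.6773
b = sin(132.6316°) = 0.7357

-0.6773 + 0.7357i


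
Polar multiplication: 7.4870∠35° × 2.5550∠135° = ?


r = 7.4870 * 2.5550 = 19.1293
theta = 35° + 135° = 170° = 170° (mod 360)

19.1293 cis(170°)


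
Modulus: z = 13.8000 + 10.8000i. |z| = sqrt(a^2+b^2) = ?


|z| = sqrt(13.8^2 + 10.8^2) = sqrt(190.44 + 116.64) = sqrt(307.08) = 17.5237

|z| = 17.5237


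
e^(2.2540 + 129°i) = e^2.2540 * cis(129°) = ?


e^2.2540 = 9.5258
cos(129°) = -0.62932
sin(129°) = 0.777146
Real = 9.5258*(-0.62932) = -5.9948
Imag = 9.5258*0.777146 = 7.4029

-5.9948 + 7.4029i


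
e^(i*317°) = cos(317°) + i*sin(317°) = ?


cos(317°) = 0.7314
sin(317°) = -0.6820

e^(i*317°) = 0.7314 - 0.6820i


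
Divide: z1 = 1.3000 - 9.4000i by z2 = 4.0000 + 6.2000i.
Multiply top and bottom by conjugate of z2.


Conjugate of z2 = 4.0000 - 6.2000i
Numerator: (1.3000 - 9.4000i)(4.0000 - 6.2000i) = -53.0800 - 45.6600i
Denominator: 4^2 + 6.2^2 = 54.44
Result = (-53.0800 - 45.6600i)/54.44

-0.9750 - 0.8387i


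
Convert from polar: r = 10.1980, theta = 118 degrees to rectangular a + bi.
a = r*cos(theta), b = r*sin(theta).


a = 10.1980*cos(118°) = 10.1980*(-0.46947) = -4.7877
b = 10.1980*sin(118°) = 10.1980*0.88295 = 9.0043

-4.7877 + 9.0043i


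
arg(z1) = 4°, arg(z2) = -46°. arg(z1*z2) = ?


arg(z1*z2) = 4° - 46° = -42°
Normalized to (-180°, 180°]: -42°

-42°


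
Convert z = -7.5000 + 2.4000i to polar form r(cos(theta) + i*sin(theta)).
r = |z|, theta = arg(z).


r = sqrt(56.25+5.76) = sqrt(62.01) = 7.8746
theta = atan2(2.4, -7.5) = 162.2553 degrees

r = 7.8746, theta = 162.2553 degrees


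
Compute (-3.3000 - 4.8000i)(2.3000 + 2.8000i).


Real = -3.3*2.3 - (-4.8)*2.8 = -7.59 - (-13.44) = 5.85
Imag = -3.3*2.8 + 2.3*(-4.8) = -9.24 - (11.04) = -20.28

5.8500 - 20.2800i


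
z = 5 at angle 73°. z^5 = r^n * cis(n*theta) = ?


r^5 = 5^5 = 3125
n*theta = 5*73° = 365° = 5° (mod 360)
a = 3125*cos(5°) = 3113.1084
b = 3125*sin(5°) = 272.3617

3125 cis(5°) = 3113.1084 + 272.3617i


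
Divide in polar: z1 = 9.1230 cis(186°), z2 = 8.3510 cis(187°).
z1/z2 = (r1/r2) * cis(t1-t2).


r = 9.1230 / 8.3510 = 1.0924
theta = 186° - 187° = -1° = 359° (mod 360)

1.0924 cis(359°)


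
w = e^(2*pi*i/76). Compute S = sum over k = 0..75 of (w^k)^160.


The roots are w_k = w^k with w = e^(2*pi*i/76), and (w^k)^160 = (w^160)^k.
So S = 1 + u + u^2 + ... + u^(75) with u = w^160.
160 = 2*76 + 8, so 160 is not a multiple of 76: u = (w^76)^2 * w^8 = w^8 ≠ 1 (w is a primitive 76th root), while u^76 = (w^76)^160 = 1.
Geometric series: S = (1 - u^76)/(1 - u) = (1 - 1)/(1 - u) = 0

S = 0


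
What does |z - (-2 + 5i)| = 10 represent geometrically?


|z - z0| = r is a circle with center z0 and radius r.
Center = (-2, 5), radius = 10

Circle with center (-2, 5) and radius 10


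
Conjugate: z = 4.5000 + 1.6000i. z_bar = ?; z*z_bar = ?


z_bar = 4.5000 - 1.6000i
z*z_bar = 4.5^2 + 1.6^2 = 20.25 + 2.56 = 22.81

z_bar = 4.5000 - 1.6000i, z*z_bar = 22.81


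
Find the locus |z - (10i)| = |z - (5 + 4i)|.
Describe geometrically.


Equal distances means the locus is the perpendicular bisector of z1 and z2.
Midpoint = ((0+5)/2, (10+4)/2) = (2.5000, 7.0000)

Perpendicular bisector through (2.5000, 7.0000)


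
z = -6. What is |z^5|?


|z| = sqrt(36+0) = sqrt(36) = 6
|z^5| = |z|^5 = 6^5 = 7776

|z^5| = 7776


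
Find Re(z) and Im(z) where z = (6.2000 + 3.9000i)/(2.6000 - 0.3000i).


Multiply by conjugate: (6.2000 + 3.9000i)(2.6000 + 0.3000i) / (2.6^2 + (-0.3)^2)
Numerator real = 6.2*2.6 + 3.9*(-0.3) = 14.95
Numerator imag = 3.9*2.6 - 6.2*(-0.3) = 12
Denominator = 6.85
Re(z) = 14.95/6.85 = 2.1825
Im(z) = 12/6.85 = 1.7518

Re(z) = 2.1825, Im(z) = 1.7518


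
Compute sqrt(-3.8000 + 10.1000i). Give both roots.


|z| = sqrt(14.44+102.01) = 10.7912
sqrt((|z|+a)/2) = sqrt((10.7912+(-3.8))/2) = sqrt(3.4956) = 1.8697
sqrt((|z|-a)/2) = sqrt((10.7912-(-3.8))/2) = sqrt(7.2956) = 2.7010

±(1.8697 + 2.7010i) i.e. 1.8697 + 2.7010i and -1.8697 - 2.7010i


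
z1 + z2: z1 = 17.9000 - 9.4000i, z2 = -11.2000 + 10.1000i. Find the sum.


Real: 17.9 - 11.2 = 6.7
Imag: -9.4 + 10.1 = 0.7

6.7000 + 0.7000i


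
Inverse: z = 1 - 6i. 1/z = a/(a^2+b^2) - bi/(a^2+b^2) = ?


|z|^2 = 1+36 = 37
1/z = (1 + 6i)/37

1/z = 0.0270 + 0.1622i


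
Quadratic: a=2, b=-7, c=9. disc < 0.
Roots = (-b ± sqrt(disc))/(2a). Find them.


disc = (-7)^2 - 4*2*9 = 49 - 72 = -23
sqrt(|disc|) = sqrt(23) = 4.7958
Real part = 7/(2*2) = 1.7500
Imag part = 4.7958/(2*2) = 1.1990

1.7500 ± 1.1990i


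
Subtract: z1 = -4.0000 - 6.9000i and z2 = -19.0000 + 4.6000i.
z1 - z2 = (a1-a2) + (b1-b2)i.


Real: -4 + 19 = 15
Imag: -6.9 - 4.6 = -11.5

15.0000 - 11.5000i


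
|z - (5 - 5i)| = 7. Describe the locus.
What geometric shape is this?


|z - z0| = r is a circle with center z0 and radius r.
Center = (5, -5), radius = 7

Circle with center (5, -5) and radius 7


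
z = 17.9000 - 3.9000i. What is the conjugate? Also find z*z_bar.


z_bar = 17.9000 + 3.9000i
z*z_bar = 17.9^2 + (-3.9)^2 = 320.41 + 15.21 = 335.62

z_bar = 17.9000 + 3.9000i, z*z_bar = 335.62


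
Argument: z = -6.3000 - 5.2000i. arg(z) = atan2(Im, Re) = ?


Re = -6.3, Im = -5.2
arg = atan2(-5.2, -6.3) = -140.4638 degrees

arg(z) = -140.4638 degrees


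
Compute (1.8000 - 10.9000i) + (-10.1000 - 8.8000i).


Real: 1.8 - 10.1 = -8.3
Imag: -10.9 - 8.8 = -19.7

-8.3000 - 19.7000i


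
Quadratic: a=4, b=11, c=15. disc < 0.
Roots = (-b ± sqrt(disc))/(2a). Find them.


disc = 11^2 - 4*4*15 = 121 - 240 = -119
sqrt(|disc|) = sqrt(119) = 10.9087
Real part = -11/(2*4) = -1.3750
Imag part = 10.9087/(2*4) = 1.3636

-1.3750 ± 1.3636i


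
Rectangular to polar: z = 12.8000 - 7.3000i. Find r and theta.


r = sqrt(163.84+53.29) = sqrt(217.13) = 14.7353
theta = atan2(-7.3, 12.8) = -29.6967 degrees

r = 14.7353, theta = -29.6967 degrees


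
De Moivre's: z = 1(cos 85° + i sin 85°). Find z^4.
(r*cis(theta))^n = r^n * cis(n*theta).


r^4 = 1^4 = 1
n*theta = 4*85° = 340° = 340° (mod 360)
a = 1*cos(340°) = 0.9397
b = 1*sin(340°) = -0.3420

1 cis(340°) = 0.9397 - 0.3420i


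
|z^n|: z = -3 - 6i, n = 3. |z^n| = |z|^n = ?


|z| = sqrt(9+36) = sqrt(45) = 6.7082
|z^3| = |z|^3 = (sqrt(45))^3 = 45*sqrt(45)

|z^3| = 45*sqrt(45) ≈ 301.8692


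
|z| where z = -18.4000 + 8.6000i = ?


|z| = sqrt((-18.4)^2 + 8.6^2) = sqrt(338.56 + 73.96) = sqrt(412.52) = 20.3106

|z| = 20.3106


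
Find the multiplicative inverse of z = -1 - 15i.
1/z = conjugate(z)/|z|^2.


|z|^2 = 1+225 = 226
1/z = (-1 + 15i)/226

1/z = -0.0044 + 0.0664i


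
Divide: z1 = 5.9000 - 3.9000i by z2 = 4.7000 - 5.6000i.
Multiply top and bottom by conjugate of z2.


Conjugate of z2 = 4.7000 + 5.6000i
Numerator: (5.9000 - 3.9000i)(4.7000 + 5.6000i) = 49.5700 + 14.7100i
Denominator: 4.7^2 + (-5.6)^2 = 53.45
Result = (49.5700 + 14.7100i)/53.45

0.9274 + 0.2752i


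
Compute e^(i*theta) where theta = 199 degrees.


cos(199°) = -0.9455
sin(199°) = -0.3256

e^(i*199°) = -0.9455 - 0.3256i


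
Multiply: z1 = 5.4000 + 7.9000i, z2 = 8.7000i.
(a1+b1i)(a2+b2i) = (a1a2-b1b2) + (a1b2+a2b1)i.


Real = 5.4*0 - 7.9*8.7 = 0 - 68.73 = -68.73
Imag = 5.4*8.7 + 0*7.9 = 46.98 + 0 = 46.98

-68.7300 + 46.9800i


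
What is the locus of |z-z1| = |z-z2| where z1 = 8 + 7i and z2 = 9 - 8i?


Equal distances means the locus is the perpendicular bisector of z1 and z2.
Midpoint = ((8+9)/2, (7+(-8))/2) = (8.5000, -0.5000)

Perpendicular bisector through (8.5000, -0.5000)


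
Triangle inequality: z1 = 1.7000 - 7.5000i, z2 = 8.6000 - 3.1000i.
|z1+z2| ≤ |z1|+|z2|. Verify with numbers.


|z1| = sqrt(1.7^2 + (-7.5)^2) = sqrt(59.14) = 7.6903
|z2| = sqrt(8.6^2 + (-3.1)^2) = sqrt(83.57) = 9.1417
z1+z2 = 10.3000 - 10.6000i
|z1+z2| = sqrt(218.45) = 14.7801
|z1|+|z2| = 7.6903 + 9.1417 = 16.8320

|z1+z2| = 14.7801 ≤ |z1|+|z2| = 16.8320 (verified)


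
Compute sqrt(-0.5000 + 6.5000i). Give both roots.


|z| = sqrt(0.25+42.25) = 6.5192
sqrt((|z|+a)/2) = sqrt((6.5192+(-0.5))/2) = sqrt(3.0096) = 1.7348
sqrt((|z|-a)/2) = sqrt((6.5192-(-0.5))/2) = sqrt(3.5096) = 1.8734

±(1.7348 + 1.8734i) i.e. 1.7348 + 1.8734i and -1.7348 - 1.8734i


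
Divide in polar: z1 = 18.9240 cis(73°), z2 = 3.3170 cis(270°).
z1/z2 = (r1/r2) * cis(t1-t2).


r = 18.9240 / 3.3170 = 5.7052
theta = 73° - 270° = -197° = 163° (mod 360)

5.7052 cis(163°)


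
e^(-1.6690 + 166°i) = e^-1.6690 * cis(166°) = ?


e^-1.6690 = 0.1884
cos(166°) = -0.9703
sin(166°) = 0.2419
Real = 0.1884*(-0.9703) = -0.1828
Imag = 0.1884*0.2419 = 0.0456

-0.1828 + 0.0456i


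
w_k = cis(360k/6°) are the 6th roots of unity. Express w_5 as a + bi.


Angle = 360*5/6 = 300°
a = cos(300°) = 0.5000
b = sin(300°) = -0.8660

0.5000 - 0.8660i


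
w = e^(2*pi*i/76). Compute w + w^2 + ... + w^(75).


With w = e^(2*pi*i/76), all 76 of the 76th roots of unity w^0 = 1, w, ..., w^(75) sum to 0: 1 + w + ... + w^(75) = (1 - w^76)/(1 - w) = 0 since w^76 = 1, w ≠ 1.
Removing the root 1: w + w^2 + ... + w^(75) = 0 - 1 = -1

Sum = -1


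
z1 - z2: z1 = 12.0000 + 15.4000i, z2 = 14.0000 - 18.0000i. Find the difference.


Real: 12 - 14 = -2
Imag: 15.4 + 18 = 33.4

-2.0000 + 33.4000i


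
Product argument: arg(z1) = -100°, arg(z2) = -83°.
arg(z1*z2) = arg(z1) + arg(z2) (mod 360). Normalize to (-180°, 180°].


arg(z1*z2) = -100° - 83° = -183°
Normalized to (-180°, 180°]: 177°

177°


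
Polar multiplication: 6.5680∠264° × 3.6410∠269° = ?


r = 6.5680 * 3.6410 = 23.9141
theta = 264° + 269° = 533° = 173° (mod 360)

23.9141 cis(173°)


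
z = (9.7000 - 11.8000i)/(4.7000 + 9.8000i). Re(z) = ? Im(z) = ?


Multiply by conjugate: (9.7000 - 11.8000i)(4.7000 - 9.8000i) / (4.7^2 + 9.8^2)
Numerator real = 9.7*4.7 - (11.8)*9.8 = -70.05
Numerator imag = -11.8*4.7 - 9.7*9.8 = -150.52
Denominator = 118.13
Re(z) = -70.05/118.13 = -0.5930
Im(z) = -150.52/118.13 = -1.2742

Re(z) = -0.5930, Im(z) = -1.2742


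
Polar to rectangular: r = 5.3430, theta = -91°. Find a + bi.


a = 5.3430*cos(-91°) = 5.3430*(-0.01745) = -0.0932
b = 5.3430*sin(-91°) = 5.3430*(-0.99985) = -5.3422

-0.0932 - 5.3422i


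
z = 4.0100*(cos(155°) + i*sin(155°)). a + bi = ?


a = 4.0100*cos(155°) = 4.0100*(-0.9063) = -3.6343
b = 4.0100*sin(155°) = 4.0100*0.42262 = 1.6947

-3.6343 + 1.6947i


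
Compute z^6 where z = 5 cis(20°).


r^6 = 5^6 = 15625
n*theta = 6*20° = 120° = 120° (mod 360)
a = 15625*cos(120°) = -7812.5000
b = 15625*sin(120°) = 13531.6469

15625 cis(120°) = -7812.5000 + 13531.6469i


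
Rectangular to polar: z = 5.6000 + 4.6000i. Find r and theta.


r = sqrt(31.36+21.16) = sqrt(52.52) = 7.2471
theta = atan2(4.6, 5.6) = 39.4007 degrees

r = 7.2471, theta = 39.4007 degrees


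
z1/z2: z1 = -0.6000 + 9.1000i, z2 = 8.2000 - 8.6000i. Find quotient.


Conjugate of z2 = 8.2000 + 8.6000i
Numerator: (-0.6000 + 9.1000i)(8.2000 + 8.6000i) = -83.1800 + 69.4600i
Denominator: 8.2^2 + (-8.6)^2 = 141.2
Result = (-83.1800 + 69.4600i)/141.2

-0.5891 + 0.4919i


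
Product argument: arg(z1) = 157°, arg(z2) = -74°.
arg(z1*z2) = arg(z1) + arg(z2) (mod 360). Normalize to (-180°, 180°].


arg(z1*z2) = 157° - 74° = 83°
Normalized to (-180°, 180°]: 83°

83°


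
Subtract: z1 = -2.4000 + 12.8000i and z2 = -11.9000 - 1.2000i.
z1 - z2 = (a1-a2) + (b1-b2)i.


Real: -2.4 + 11.9 = 9.5
Imag: 12.8 + 1.2 = 14

9.5000 + 14.0000i


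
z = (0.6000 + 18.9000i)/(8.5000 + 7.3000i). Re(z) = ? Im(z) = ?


Multiply by conjugate: (0.6000 + 18.9000i)(8.5000 - 7.3000i) / (8.5^2 + 7.3^2)
Numerator real = 0.6*8.5 + 18.9*7.3 = 143.07
Numerator imag = 18.9*8.5 - 0.6*7.3 = 156.27
Denominator = 125.54
Re(z) = 143.07/125.54 = 1.1396
Im(z) = 156.27/125.54 = 1.2448

Re(z) = 1.1396, Im(z) = 1.2448


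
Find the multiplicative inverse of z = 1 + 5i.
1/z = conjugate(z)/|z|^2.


|z|^2 = 1+25 = 26
1/z = (1 - 5i)/26

1/z = 0.0385 - 0.1923i


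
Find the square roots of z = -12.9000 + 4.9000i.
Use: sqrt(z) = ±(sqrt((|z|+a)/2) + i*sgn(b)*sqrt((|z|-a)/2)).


|z| = sqrt(166.41+24.01) = 13.7993
sqrt((|z|+a)/2) = sqrt((13.7993+(-12.9))/2) = sqrt(0.4496) = 0.6706
sqrt((|z|-a)/2) = sqrt((13.7993-(-12.9))/2) = sqrt(13.3496) = 3.6537

±(0.6706 + 3.6537i) i.e. 0.6706 + 3.6537i and -0.6706 - 3.6537i


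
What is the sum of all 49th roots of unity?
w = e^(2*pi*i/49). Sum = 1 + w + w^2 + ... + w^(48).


The sum of all 49th roots of unity is 0.
Geometric series: (1 - w^49)/(1 - w) = (1-1)/(1-w) = 0 since w^49 = 1, w ≠ 1.
Alternatively: coefficient of z^48 in z^49 - 1 is 0.

0


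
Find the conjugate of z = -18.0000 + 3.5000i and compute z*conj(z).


z_bar = -18.0000 - 3.5000i
z*z_bar = (-18)^2 + 3.5^2 = 324 + 12.25 = 336.25

z_bar = -18.0000 - 3.5000i, z*z_bar = 336.25


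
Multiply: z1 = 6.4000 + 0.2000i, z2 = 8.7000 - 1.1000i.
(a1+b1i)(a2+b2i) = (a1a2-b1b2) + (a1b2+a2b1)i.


Real = 6.4*8.7 - 0.2*(-1.1) = 55.68 - (-0.22) = 55.9
Imag = 6.4*(-1.1) + 8.7*0.2 = -7.04 + 1.74 = -5.3

55.9000 - 5.3000i


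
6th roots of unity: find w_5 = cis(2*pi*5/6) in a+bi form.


Angle = 360*5/6 = 300°
a = cos(300°) = 0.5000
b = sin(300°) = -0.8660

0.5000 - 0.8660i


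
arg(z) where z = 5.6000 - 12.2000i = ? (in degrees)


Re = 5.6, Im = -12.2
arg = atan2(-12.2, 5.6) = -65.3441 degrees

arg(z) = -65.3441 degrees


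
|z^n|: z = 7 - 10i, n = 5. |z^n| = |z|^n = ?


|z| = sqrt(49+100) = sqrt(149) = 12.2066
|z^5| = |z|^5 = (sqrt(149))^5 = 149^2 * sqrt(149) = 22201*sqrt(149)

|z^5| = 22201*sqrt(149) ≈ 270997.7412


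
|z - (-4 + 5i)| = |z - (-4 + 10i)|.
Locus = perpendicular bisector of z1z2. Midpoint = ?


Equal distances means the locus is the perpendicular bisector of z1 and z2.
Midpoint = ((-4+(-4))/2, (5+10)/2) = (-4.0000, 7.5000)

Perpendicular bisector through (-4.0000, 7.5000)


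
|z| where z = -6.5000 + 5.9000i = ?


|z| = sqrt((-6.5)^2 + 5.9^2) = sqrt(42.25 + 34.81) = sqrt(77.06) = 8.7784

|z| = 8.7784


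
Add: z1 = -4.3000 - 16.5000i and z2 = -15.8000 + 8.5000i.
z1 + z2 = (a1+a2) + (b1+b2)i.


Real: -4.3 - 15.8 = -20.1
Imag: -16.5 + 8.5 = -8

-20.1000 - 8.0000i


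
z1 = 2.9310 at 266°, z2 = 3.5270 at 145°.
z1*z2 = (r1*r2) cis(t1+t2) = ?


r = 2.9310 * 3.5270 = 10.3376
theta = 266° + 145° = 411° = 51° (mod 360)

10.3376 cis(51°)


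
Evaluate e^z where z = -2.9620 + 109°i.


e^-2.9620 = 0.0517
cos(109°) = -0.3256
sin(109°) = 0.9455
Real = 0.0517*(-0.3256) = -0.0168
Imag = 0.0517*0.9455 = 0.0489

-0.0168 + 0.0489i


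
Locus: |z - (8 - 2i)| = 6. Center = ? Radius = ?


|z - z0| = r is a circle with center z0 and radius r.
Center = (8, -2), radius = 6

Circle with center (8, -2) and radius 6


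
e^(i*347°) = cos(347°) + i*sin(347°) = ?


cos(347°) = 0.9744
sin(347°) = -0.2250

e^(i*347°) = 0.9744 - 0.2250i


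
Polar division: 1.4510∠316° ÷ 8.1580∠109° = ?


r = 1.4510 / 8.1580 = 0.1779
theta = 316° - 109° = 207° = 207° (mod 360)

0.1779 cis(207°)


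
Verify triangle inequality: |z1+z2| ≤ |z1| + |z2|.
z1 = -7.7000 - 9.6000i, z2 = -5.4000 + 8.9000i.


|z1| = sqrt((-7.7)^2 + (-9.6)^2) = sqrt(151.45) = 12.3065
|z2| = sqrt((-5.4)^2 + 8.9^2) = sqrt(108.37) = 10.4101
z1+z2 = -13.1000 - 0.7000i
|z1+z2| = sqrt(172.1) = 13.1187
|z1|+|z2| = 12.3065 + 10.4101 = 22.7166

|z1+z2| = 13.1187 ≤ |z1|+|z2| = 22.7166 (verified)


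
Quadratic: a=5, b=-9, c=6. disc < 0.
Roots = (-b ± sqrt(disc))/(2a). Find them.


disc = (-9)^2 - 4*5*6 = 81 - 120 = -39
sqrt(|disc|) = sqrt(39) = 6.2450
Real part = 9/(2*5) = 0.9000
Imag part = 6.2450/(2*5) = 0.6245

0.9000 ± 0.6245i


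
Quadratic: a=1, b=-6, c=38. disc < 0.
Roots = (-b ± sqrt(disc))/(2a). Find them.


disc = (-6)^2 - 4*1*38 = 36 - 152 = -116
sqrt(|disc|) = sqrt(116) = 10.7703
Real part = 6/(2*1) = 3.0000
Imag part = 10.7703/(2*1) = 5.3852

3.0000 ± 5.3852i


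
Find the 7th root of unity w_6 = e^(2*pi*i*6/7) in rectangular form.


Angle = 360*6/7 = 308.5714°
a = cos(308.5714°) = 0.6235
b = sin(308.5714°) = -0.7818

0.6235 - 0.7818i


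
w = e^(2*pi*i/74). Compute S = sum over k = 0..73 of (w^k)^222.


The roots are w_k = w^k with w = e^(2*pi*i/74), and (w^k)^222 = (w^222)^k.
So S = 1 + u + u^2 + ... + u^(73) with u = w^222.
222 = 3*74 + 0, so 222 is a multiple of 74 and u = (w^74)^3 = 1.
Every one of the 74 terms equals 1: S = 74

S = 74


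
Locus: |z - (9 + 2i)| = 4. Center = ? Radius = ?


|z - z0| = r is a circle with center z0 and radius r.
Center = (9, 2), radius = 4

Circle with center (9, 2) and radius 4


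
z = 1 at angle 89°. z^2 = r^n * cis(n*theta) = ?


r^2 = 1^2 = 1
n*theta = 2*89° = 178° = 178° (mod 360)
a = 1*cos(178°) = -0.9994
b = 1*sin(178°) = 0.0349

1 cis(178°) = -0.9994 + 0.0349i


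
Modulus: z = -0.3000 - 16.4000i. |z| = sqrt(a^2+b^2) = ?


|z| = sqrt((-0.3)^2 + (-16.4)^2) = sqrt(0.09 + 268.96) = sqrt(269.05) = 16.4027

|z| = 16.4027


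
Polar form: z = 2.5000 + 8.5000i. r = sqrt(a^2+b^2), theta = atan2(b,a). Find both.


r = sqrt(6.25+72.25) = sqrt(78.5) = 8.8600
theta = atan2(8.5, 2.5) = 73.6105 degrees

r = 8.8600, theta = 73.6105 degrees


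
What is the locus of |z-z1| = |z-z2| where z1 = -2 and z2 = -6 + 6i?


Equal distances means the locus is the perpendicular bisector of z1 and z2.
Midpoint = ((-2+(-6))/2, (0+6)/2) = (-4.0000, 3.0000)

Perpendicular bisector through (-4.0000, 3.0000)


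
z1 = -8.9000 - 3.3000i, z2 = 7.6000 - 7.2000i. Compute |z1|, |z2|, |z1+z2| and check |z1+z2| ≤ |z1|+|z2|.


|z1| = sqrt((-8.9)^2 + (-3.3)^2) = sqrt(90.1) = 9.4921
|z2| = sqrt(7.6^2 + (-7.2)^2) = sqrt(109.6) = 10.4690
z1+z2 = -1.3000 - 10.5000i
|z1+z2| = sqrt(111.94) = 10.5802
|z1|+|z2| = 9.4921 + 10.4690 = 19.9611

|z1+z2| = 10.5802 ≤ |z1|+|z2| = 19.9611 (verified)


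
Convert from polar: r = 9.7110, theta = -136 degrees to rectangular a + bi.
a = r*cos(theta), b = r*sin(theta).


a = 9.7110*cos(-136°) = 9.7110*(-0.71934) = -6.9855
b = 9.7110*sin(-136°) = 9.7110*(-0.69466) = -6.7458

-6.9855 - 6.7458i


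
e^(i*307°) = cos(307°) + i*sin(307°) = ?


cos(307°) = 0.6018
sin(307°) = -0.7986

e^(i*307°) = 0.6018 - 0.7986i


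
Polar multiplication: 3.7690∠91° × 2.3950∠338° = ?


r = 3.7690 * 2.3950 = 9.0268
theta = 91° + 338° = 429° = 69° (mod 360)

9.0268 cis(69°)


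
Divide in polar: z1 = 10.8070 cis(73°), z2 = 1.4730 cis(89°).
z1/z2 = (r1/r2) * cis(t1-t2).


r = 10.8070 / 1.4730 = 7.3367
theta = 73° - 89° = -16° = 344° (mod 360)

7.3367 cis(344°)


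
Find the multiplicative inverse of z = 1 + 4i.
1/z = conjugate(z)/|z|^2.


|z|^2 = 1+16 = 17
1/z = (1 - 4i)/17

1/z = 0.0588 - 0.2353i


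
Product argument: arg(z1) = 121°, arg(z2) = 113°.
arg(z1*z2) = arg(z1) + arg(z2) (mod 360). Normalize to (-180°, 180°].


arg(z1*z2) = 121° + 113° = 234°
Normalized to (-180°, 180°]: -126°

-126°


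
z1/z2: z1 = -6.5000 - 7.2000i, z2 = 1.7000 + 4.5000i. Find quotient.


Conjugate of z2 = 1.7000 - 4.5000i
Numerator: (-6.5000 - 7.2000i)(1.7000 - 4.5000i) = -43.4500 + 17.0100i
Denominator: 1.7^2 + 4.5^2 = 23.14
Result = (-43.4500 + 17.0100i)/23.14

-1.8777 + 0.7351i


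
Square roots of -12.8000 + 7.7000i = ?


|z| = sqrt(163.84+59.29) = 14.9375
sqrt((|z|+a)/2) = sqrt((14.9375+(-12.8))/2) = sqrt(1.0688) = 1.0338
sqrt((|z|-a)/2) = sqrt((14.9375-(-12.8))/2) = sqrt(13.8688) = 3.7241

±(1.0338 + 3.7241i) i.e. 1.0338 + 3.7241i and -1.0338 - 3.7241i


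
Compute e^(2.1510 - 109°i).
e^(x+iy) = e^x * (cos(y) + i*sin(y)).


e^2.1510 = 8.59345
cos(-109°) = -0.32557
sin(-109°) = -0.94552
Real = 8.59345*(-0.32557) = -2.7978
Imag = 8.59345*(-0.94552) = -8.1253

-2.7978 - 8.1253i


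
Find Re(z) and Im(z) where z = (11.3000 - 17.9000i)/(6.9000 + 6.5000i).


Multiply by conjugate: (11.3000 - 17.9000i)(6.9000 - 6.5000i) / (6.9^2 + 6.5^2)
Numerator real = 11.3*6.9 - (17.9)*6.5 = -38.38
Numerator imag = -17.9*6.9 - 11.3*6.5 = -196.96
Denominator = 89.86
Re(z) = -38.38/89.86 = -0.4271
Im(z) = -196.96/89.86 = -2.1919

Re(z) = -0.4271, Im(z) = -2.1919


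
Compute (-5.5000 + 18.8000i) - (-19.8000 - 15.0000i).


Real: -5.5 + 19.8 = 14.3
Imag: 18.8 + 15 = 33.8

14.3000 + 33.8000i


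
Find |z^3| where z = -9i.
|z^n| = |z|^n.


|z| = sqrt(0+81) = sqrt(81) = 9
|z^3| = |z|^3 = 9^3 = 729

|z^3| = 729


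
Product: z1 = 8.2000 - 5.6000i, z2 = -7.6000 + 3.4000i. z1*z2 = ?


Real = 8.2*(-7.6) - (-5.6)*3.4 = -62.32 - (-19.04) = -43.28
Imag = 8.2*3.4 - (7.6)*(-5.6) = 27.88 + 42.56 = 70.44

-43.2800 + 70.4400i


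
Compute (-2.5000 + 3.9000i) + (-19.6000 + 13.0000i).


Real: -2.5 - 19.6 = -22.1
Imag: 3.9 + 13 = 16.9

-22.1000 + 16.9000i


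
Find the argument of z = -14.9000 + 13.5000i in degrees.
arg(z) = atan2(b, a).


Re = -14.9, Im = 13.5
arg = atan2(13.5, -14.9) = 137.8222 degrees

arg(z) = 137.8222 degrees


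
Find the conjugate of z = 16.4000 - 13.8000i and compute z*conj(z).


z_bar = 16.4000 + 13.8000i
z*z_bar = 16.4^2 + (-13.8)^2 = 268.96 + 190.44 = 459.4

z_bar = 16.4000 + 13.8000i, z*z_bar = 459.4


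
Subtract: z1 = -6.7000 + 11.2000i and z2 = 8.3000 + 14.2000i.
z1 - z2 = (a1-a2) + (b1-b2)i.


Real: -6.7 - 8.3 = -15
Imag: 11.2 - 14.2 = -3

-15.0000 - 3.0000i


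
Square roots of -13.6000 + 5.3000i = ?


|z| = sqrt(184.96+28.09) = 14.5962
sqrt((|z|+a)/2) = sqrt((14.5962+(-13.6))/2) = sqrt(0.4981) = 0.7058
sqrt((|z|-a)/2) = sqrt((14.5962-(-13.6))/2) = sqrt(14.0981) = 3.7547

±(0.7058 + 3.7547i) i.e. 0.7058 + 3.7547i and -0.7058 - 3.7547i


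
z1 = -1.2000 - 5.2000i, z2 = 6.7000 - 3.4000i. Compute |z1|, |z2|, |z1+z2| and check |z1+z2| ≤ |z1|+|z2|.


|z1| = sqrt((-1.2)^2 + (-5.2)^2) = sqrt(28.48) = 5.3367
|z2| = sqrt(6.7^2 + (-3.4)^2) = sqrt(56.45) = 7.5133
z1+z2 = 5.5000 - 8.6000i
|z1+z2| = sqrt(104.21) = 10.2083
|z1|+|z2| = 5.3367 + 7.5133 = 12.8500

|z1+z2| = 10.2083 ≤ |z1|+|z2| = 12.8500 (verified)


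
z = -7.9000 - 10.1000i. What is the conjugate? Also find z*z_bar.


z_bar = -7.9000 + 10.1000i
z*z_bar = (-7.9)^2 + (-10.1)^2 = 62.41 + 102.01 = 164.42

z_bar = -7.9000 + 10.1000i, z*z_bar = 164.42


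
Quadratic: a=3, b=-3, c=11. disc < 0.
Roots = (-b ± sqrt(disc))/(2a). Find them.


disc = (-3)^2 - 4*3*11 = 9 - 132 = -123
sqrt(|disc|) = sqrt(123) = 11.0905
Real part = 3/(2*3) = 0.5000
Imag part = 11.0905/(2*3) = 1.8484

0.5000 ± 1.8484i


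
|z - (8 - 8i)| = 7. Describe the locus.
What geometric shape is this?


|z - z0| = r is a circle with center z0 and radius r.
Center = (8, -8), radius = 7

Circle with center (8, -8) and radius 7


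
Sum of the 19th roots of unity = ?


The sum of all 19th roots of unity is 0.
Geometric series: (1 - w^19)/(1 - w) = (1-1)/(1-w) = 0 since w^19 = 1, w ≠ 1.
Alternatively: coefficient of z^18 in z^19 - 1 is 0.

0


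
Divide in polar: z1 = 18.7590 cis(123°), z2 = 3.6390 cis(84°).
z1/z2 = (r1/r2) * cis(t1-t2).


r = 18.7590 / 3.6390 = 5.1550
theta = 123° - 84° = 39° = 39° (mod 360)

5.1550 cis(39°)


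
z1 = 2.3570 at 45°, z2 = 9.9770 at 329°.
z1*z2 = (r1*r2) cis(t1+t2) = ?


r = 2.3570 * 9.9770 = 23.5158
theta = 45° + 329° = 374° = 14° (mod 360)

23.5158 cis(14°)


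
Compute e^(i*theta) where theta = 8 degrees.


cos(8°) = 0.9903
sin(8°) = 0.1392

e^(i*8°) = 0.9903 + 0.1392i


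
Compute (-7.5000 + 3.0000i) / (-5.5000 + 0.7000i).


Conjugate of z2 = -5.5000 - 0.7000i
Numerator: (-7.5000 + 3.0000i)(-5.5000 - 0.7000i) = 43.3500 - 11.2500i
Denominator: (-5.5)^2 + 0.7^2 = 30.74
Result = (43.3500 - 11.2500i)/30.74

1.4102 - 0.3660i


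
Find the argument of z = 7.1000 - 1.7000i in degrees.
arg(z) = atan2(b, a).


Re = 7.1, Im = -1.7
arg = atan2(-1.7, 7.1) = -13.4652 degrees

arg(z) = -13.4652 degrees


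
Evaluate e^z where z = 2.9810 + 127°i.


e^2.9810 = 19.7075
cos(127°) = -0.601815
sin(127°) = 0.798636
Real = 19.7075*(-0.601815) = -11.8603
Imag = 19.7075*0.798636 = 15.7391

-11.8603 + 15.7391i


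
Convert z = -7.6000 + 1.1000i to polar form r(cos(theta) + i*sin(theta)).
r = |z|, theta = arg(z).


r = sqrt(57.76+1.21) = sqrt(58.97) = 7.6792
theta = atan2(1.1, -7.6) = 171.7644 degrees

r = 7.6792, theta = 171.7644 degrees


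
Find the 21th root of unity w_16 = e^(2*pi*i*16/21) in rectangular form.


Angle = 360*16/21 = 274.2857°
a = cos(274.2857°) = 0.0747
b = sin(274.2857°) = -0.9972

0.0747 - 0.9972i


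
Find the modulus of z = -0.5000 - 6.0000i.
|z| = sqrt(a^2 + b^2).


|z| = sqrt((-0.5)^2 + (-6)^2) = sqrt(0.25 + 36) = sqrt(36.25) = 6.0208

|z| = 6.0208


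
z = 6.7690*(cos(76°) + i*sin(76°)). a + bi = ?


a = 6.7690*cos(76°) = 6.7690*0.24192 = 1.6376
b = 6.7690*sin(76°) = 6.7690*0.970296 = 6.5679

1.6376 + 6.5679i


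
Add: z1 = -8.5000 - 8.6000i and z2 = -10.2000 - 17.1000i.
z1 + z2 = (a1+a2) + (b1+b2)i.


Real: -8.5 - 10.2 = -18.7
Imag: -8.6 - 17.1 = -25.7

-18.7000 - 25.7000i


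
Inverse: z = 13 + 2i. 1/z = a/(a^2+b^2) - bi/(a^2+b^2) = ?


|z|^2 = 169+4 = 173
1/z = (13 - 2i)/173

1/z = 0.0751 - 0.0116i


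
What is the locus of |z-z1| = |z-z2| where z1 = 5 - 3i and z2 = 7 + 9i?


Equal distances means the locus is the perpendicular bisector of z1 and z2.
Midpoint = ((5+7)/2, (-3+9)/2) = (6.0000, 3.0000)

Perpendicular bisector through (6.0000, 3.0000)


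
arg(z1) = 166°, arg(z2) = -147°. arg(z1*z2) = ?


arg(z1*z2) = 166° - 147° = 19°
Normalized to (-180°, 180°]: 19°

19°


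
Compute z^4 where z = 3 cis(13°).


r^4 = 3^4 = 81
n*theta = 4*13° = 52° = 52° (mod 360)
a = 81*cos(52°) = 49.8686
b = 81*sin(52°) = 63.8289

81 cis(52°) = 49.8686 + 63.8289i


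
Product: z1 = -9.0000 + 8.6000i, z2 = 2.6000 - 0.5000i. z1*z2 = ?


Real = -9*2.6 - 8.6*(-0.5) = -23.4 - (-4.3) = -19.1
Imag = -9*(-0.5) + 2.6*8.6 = 4.5 + 22.36 = 26.86

-19.1000 + 26.8600i


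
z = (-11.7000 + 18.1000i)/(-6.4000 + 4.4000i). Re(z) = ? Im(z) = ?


Multiply by conjugate: (-11.7000 + 18.1000i)(-6.4000 - 4.4000i) / ((-6.4)^2 + 4.4^2)
Numerator real = -11.7*(-6.4) + 18.1*4.4 = 154.52
Numerator imag = 18.1*(-6.4) - (-11.7)*4.4 = -64.36
Denominator = 60.32
Re(z) = 154.52/60.32 = 2.5617
Im(z) = -64.36/60.32 = -1.0670

Re(z) = 2.5617, Im(z) = -1.0670


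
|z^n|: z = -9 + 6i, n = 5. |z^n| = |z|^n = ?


|z| = sqrt(81+36) = sqrt(117) = 10.8167
|z^5| = |z|^5 = (sqrt(117))^5 = 117^2 * sqrt(117) = 13689*sqrt(117)

|z^5| = 13689*sqrt(117) ≈ 148069.1742


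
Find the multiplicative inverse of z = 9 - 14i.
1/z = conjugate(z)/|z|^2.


|z|^2 = 81+196 = 277
1/z = (9 + 14i)/277

1/z = 0.0325 + 0.0505i


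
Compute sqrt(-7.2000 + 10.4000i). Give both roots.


|z| = sqrt(51.84+108.16) = 12.6491
sqrt((|z|+a)/2) = sqrt((12.6491+(-7.2))/2) = sqrt(2.7246) = 1.6506
sqrt((|z|-a)/2) = sqrt((12.6491-(-7.2))/2) = sqrt(9.9246) = 3.1503

±(1.6506 + 3.1503i) i.e. 1.6506 + 3.1503i and -1.6506 - 3.1503i


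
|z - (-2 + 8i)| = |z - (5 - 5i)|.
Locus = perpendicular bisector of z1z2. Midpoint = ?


Equal distances means the locus is the perpendicular bisector of z1 and z2.
Midpoint = ((-2+5)/2, (8+(-5))/2) = (1.5000, 1.5000)

Perpendicular bisector through (1.5000, 1.5000)


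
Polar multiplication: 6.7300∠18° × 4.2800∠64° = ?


r = 6.7300 * 4.2800 = 28.8044
theta = 18° + 64° = 82° = 82° (mod 360)

28.8044 cis(82°)


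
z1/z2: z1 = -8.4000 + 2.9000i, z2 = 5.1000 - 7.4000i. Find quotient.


Conjugate of z2 = 5.1000 + 7.4000i
Numerator: (-8.4000 + 2.9000i)(5.1000 + 7.4000i) = -64.3000 - 47.3700i
Denominator: 5.1^2 + (-7.4)^2 = 80.77
Result = (-64.3000 - 47.3700i)/80.77

-0.7961 - 0.5865i


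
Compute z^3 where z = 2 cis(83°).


r^3 = 2^3 = 8
n*theta = 3*83° = 249° = 249° (mod 360)
a = 8*cos(249°) = -2.8669
b = 8*sin(249°) = -7.4686

8 cis(249°) = -2.8669 - 7.4686i


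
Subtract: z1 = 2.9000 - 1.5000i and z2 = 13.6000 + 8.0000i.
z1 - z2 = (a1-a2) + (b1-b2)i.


Real: 2.9 - 13.6 = -10.7
Imag: -1.5 - 8 = -9.5

-10.7000 - 9.5000i


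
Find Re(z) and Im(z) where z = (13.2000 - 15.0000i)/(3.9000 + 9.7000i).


Multiply by conjugate: (13.2000 - 15.0000i)(3.9000 - 9.7000i) / (3.9^2 + 9.7^2)
Numerator real = 13.2*3.9 - (15)*9.7 = -94.02
Numerator imag = -15*3.9 - 13.2*9.7 = -186.54
Denominator = 109.3
Re(z) = -94.02/109.3 = -0.8602
Im(z) = -186.54/109.3 = -1.7067

Re(z) = -0.8602, Im(z) = -1.7067


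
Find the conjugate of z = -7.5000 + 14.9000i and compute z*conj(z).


z_bar = -7.5000 - 14.9000i
z*z_bar = (-7.5)^2 + 14.9^2 = 56.25 + 222.01 = 278.26

z_bar = -7.5000 - 14.9000i, z*z_bar = 278.26


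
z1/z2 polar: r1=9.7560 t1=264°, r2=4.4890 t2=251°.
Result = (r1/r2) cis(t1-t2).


r = 9.7560 / 4.4890 = 2.1733
theta = 264° - 251° = 13° = 13° (mod 360)

2.1733 cis(13°)


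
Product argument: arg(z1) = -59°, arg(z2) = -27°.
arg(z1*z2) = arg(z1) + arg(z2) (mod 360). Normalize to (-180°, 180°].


arg(z1*z2) = -59° - 27° = -86°
Normalized to (-180°, 180°]: -86°

-86°
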